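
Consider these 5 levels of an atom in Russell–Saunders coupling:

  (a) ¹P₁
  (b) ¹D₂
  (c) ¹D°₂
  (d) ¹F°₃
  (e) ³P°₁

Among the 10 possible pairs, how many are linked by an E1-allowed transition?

(a)–(b): forbidden (parity).
(a)–(c): allowed.
(a)–(d): forbidden (ΔL, ΔJ).
(a)–(e): forbidden (ΔS).
(b)–(c): allowed.
(b)–(d): allowed.
(b)–(e): forbidden (ΔS).
(c)–(d): forbidden (parity).
(c)–(e): forbidden (parity, ΔS).
(d)–(e): forbidden (parity, ΔS, ΔL, ΔJ).
Allowed pairs: 3 of 10.

3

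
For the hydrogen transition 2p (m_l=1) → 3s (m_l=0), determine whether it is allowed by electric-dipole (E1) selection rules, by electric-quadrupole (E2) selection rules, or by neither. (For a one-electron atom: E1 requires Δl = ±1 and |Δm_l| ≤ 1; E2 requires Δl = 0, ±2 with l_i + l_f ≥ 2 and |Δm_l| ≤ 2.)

E1

Δl = 0 − 1 = -1; l_i + l_f = 1.
Δm_l = -1.
E1 (Δl = ±1, |Δm_l| ≤ 1): satisfied.
E2 (Δl = 0,±2, l_i+l_f ≥ 2, |Δm_l| ≤ 2): not satisfied.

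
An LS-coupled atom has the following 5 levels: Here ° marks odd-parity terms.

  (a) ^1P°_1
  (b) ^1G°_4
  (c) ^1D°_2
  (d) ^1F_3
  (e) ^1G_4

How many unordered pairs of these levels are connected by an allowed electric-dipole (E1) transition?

3

(a)–(b): forbidden (parity, ΔL, ΔJ).
(a)–(c): forbidden (parity).
(a)–(d): forbidden (ΔL, ΔJ).
(a)–(e): forbidden (ΔL, ΔJ).
(b)–(c): forbidden (parity, ΔL, ΔJ).
(b)–(d): allowed.
(b)–(e): allowed.
(c)–(d): allowed.
(c)–(e): forbidden (ΔL, ΔJ).
(d)–(e): forbidden (parity).
Allowed pairs: 3 of 10.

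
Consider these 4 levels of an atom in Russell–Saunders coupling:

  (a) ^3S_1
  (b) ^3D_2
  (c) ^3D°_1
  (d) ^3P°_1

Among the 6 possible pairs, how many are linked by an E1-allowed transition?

(a)–(b): forbidden (parity, ΔL).
(a)–(c): forbidden (ΔL).
(a)–(d): allowed.
(b)–(c): allowed.
(b)–(d): allowed.
(c)–(d): forbidden (parity).
Allowed pairs: 3 of 6.

3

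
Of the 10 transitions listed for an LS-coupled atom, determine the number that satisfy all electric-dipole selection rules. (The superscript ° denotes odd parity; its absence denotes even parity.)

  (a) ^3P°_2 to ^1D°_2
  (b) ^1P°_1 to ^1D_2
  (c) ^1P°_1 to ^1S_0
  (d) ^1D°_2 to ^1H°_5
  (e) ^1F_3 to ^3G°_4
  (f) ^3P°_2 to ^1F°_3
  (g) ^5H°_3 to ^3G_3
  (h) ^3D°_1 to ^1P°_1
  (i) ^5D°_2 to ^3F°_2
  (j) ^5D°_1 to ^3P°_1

(a) forbidden (parity, ΔS fail)
(b) allowed
(c) allowed
(d) forbidden (parity, ΔL, ΔJ fail)
(e) forbidden (ΔS fails)
(f) forbidden (parity, ΔS, ΔL fail)
(g) forbidden (ΔS fails)
(h) forbidden (parity, ΔS fail)
(i) forbidden (parity, ΔS fail)
(j) forbidden (parity, ΔS fail)
Total allowed: 2 of 10.

2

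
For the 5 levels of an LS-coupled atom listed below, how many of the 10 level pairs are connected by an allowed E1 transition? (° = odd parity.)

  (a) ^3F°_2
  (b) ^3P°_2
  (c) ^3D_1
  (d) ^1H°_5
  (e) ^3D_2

(a)–(b): forbidden (parity, ΔL).
(a)–(c): allowed.
(a)–(d): forbidden (parity, ΔS, ΔL, ΔJ).
(a)–(e): allowed.
(b)–(c): allowed.
(b)–(d): forbidden (parity, ΔS, ΔL, ΔJ).
(b)–(e): allowed.
(c)–(d): forbidden (ΔS, ΔL, ΔJ).
(c)–(e): forbidden (parity).
(d)–(e): forbidden (ΔS, ΔL, ΔJ).
Allowed pairs: 4 of 10.

4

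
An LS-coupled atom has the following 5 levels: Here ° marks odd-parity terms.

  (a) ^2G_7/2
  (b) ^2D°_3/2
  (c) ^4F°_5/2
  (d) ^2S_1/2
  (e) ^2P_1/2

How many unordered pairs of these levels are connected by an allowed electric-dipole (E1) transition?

1

(a)–(b): forbidden (ΔL, ΔJ).
(a)–(c): forbidden (ΔS).
(a)–(d): forbidden (parity, ΔL, ΔJ).
(a)–(e): forbidden (parity, ΔL, ΔJ).
(b)–(c): forbidden (parity, ΔS).
(b)–(d): forbidden (ΔL).
(b)–(e): allowed.
(c)–(d): forbidden (ΔS, ΔL, ΔJ).
(c)–(e): forbidden (ΔS, ΔL, ΔJ).
(d)–(e): forbidden (parity).
Allowed pairs: 1 of 10.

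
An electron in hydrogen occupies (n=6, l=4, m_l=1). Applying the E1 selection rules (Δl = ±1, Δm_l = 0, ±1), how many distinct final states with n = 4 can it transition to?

3

E1 requires Δl = ±1, so l_f ∈ {3, 5}; with 0 ≤ l_f ≤ n_f−1 = 3, the allowed l_f values are {3}.
For l_f = 3: m_f ∈ {m_i−1, m_i, m_i+1} ∩ [−3, 3] = {0, 1, 2} → 3 states.
Total: 3.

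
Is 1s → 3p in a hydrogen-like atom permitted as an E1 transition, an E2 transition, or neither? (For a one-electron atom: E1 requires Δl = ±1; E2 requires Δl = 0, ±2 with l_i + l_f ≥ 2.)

Δl = 1 − 0 = +1; l_i + l_f = 1.
E1 (Δl = ±1): satisfied.
E2 (Δl = 0,±2, l_i+l_f ≥ 2): not satisfied.

E1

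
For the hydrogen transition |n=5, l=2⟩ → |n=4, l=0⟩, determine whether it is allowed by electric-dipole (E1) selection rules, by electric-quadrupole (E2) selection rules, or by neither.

Δl = 0 − 2 = -2; l_i + l_f = 2.
E1 (Δl = ±1): not satisfied.
E2 (Δl = 0,±2, l_i+l_f ≥ 2): satisfied.

E2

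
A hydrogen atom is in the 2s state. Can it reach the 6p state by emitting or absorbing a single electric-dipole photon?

l: 0 → 1 (Δl = +1). Δl = ±1 ✓.
All E1 selection rules are satisfied.

allowed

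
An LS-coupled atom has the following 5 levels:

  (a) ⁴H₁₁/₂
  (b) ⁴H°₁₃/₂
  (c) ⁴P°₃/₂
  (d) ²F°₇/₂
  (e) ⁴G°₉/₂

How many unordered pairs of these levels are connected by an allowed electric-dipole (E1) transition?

(a)–(b): allowed.
(a)–(c): forbidden (ΔL, ΔJ).
(a)–(d): forbidden (ΔS, ΔL, ΔJ).
(a)–(e): allowed.
(b)–(c): forbidden (parity, ΔL, ΔJ).
(b)–(d): forbidden (parity, ΔS, ΔL, ΔJ).
(b)–(e): forbidden (parity, ΔJ).
(c)–(d): forbidden (parity, ΔS, ΔL, ΔJ).
(c)–(e): forbidden (parity, ΔL, ΔJ).
(d)–(e): forbidden (parity, ΔS).
Allowed pairs: 2 of 10.

2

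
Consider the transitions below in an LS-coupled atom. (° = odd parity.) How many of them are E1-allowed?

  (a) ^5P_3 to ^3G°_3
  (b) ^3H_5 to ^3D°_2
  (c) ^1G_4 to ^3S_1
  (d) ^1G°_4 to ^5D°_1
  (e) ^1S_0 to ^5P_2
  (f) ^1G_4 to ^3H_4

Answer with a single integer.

0

(a) forbidden (ΔS, ΔL fail)
(b) forbidden (ΔL, ΔJ fail)
(c) forbidden (parity, ΔS, ΔL, ΔJ fail)
(d) forbidden (parity, ΔS, ΔL, ΔJ fail)
(e) forbidden (parity, ΔS, ΔJ fail)
(f) forbidden (parity, ΔS fail)
Total allowed: 0 of 6.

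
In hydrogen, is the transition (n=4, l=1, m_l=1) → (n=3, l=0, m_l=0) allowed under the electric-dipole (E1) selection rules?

allowed

l: 1 → 0 (Δl = -1). Δl = ±1 ok.
m_l: 1 → 0 (Δm_l = -1). |Δm_l| ≤ 1 ok.
All E1 selection rules are satisfied.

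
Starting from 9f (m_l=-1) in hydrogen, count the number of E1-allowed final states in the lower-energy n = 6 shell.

6

E1 requires Δl = ±1, so l_f ∈ {2, 4}; with 0 ≤ l_f ≤ n_f−1 = 5, the allowed l_f values are {2, 4}.
For l_f = 2: m_f ∈ {m_i−1, m_i, m_i+1} ∩ [−2, 2] = {-2, -1, 0} → 3 states.
For l_f = 4: m_f ∈ {m_i−1, m_i, m_i+1} ∩ [−4, 4] = {-2, -1, 0} → 3 states.
Total: 6.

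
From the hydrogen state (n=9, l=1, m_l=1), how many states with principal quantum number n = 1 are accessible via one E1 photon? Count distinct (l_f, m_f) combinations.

E1 requires Δl = ±1, so l_f ∈ {0, 2}; with 0 ≤ l_f ≤ n_f−1 = 0, the allowed l_f values are {0}.
For l_f = 0: m_f ∈ {m_i−1, m_i, m_i+1} ∩ [−0, 0] = {0} → 1 state.
Total: 1.

1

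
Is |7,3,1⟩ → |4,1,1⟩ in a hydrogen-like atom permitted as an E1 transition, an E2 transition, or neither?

Δl = 1 − 3 = -2; l_i + l_f = 4.
Δm_l = +0.
E1 (Δl = ±1, |Δm_l| ≤ 1): not satisfied.
E2 (Δl = 0,±2, l_i+l_f ≥ 2, |Δm_l| ≤ 2): satisfied.

E2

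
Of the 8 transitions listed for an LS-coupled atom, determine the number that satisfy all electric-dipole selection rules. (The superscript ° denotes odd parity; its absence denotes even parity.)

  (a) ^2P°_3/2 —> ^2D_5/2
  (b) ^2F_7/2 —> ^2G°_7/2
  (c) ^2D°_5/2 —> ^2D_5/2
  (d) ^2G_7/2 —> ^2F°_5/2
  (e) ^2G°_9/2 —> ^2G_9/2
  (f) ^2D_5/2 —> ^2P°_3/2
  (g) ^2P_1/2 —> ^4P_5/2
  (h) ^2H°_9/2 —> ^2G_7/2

(a) allowed
(b) allowed
(c) allowed
(d) allowed
(e) allowed
(f) allowed
(g) forbidden (parity, ΔS, ΔJ fail)
(h) allowed
Total allowed: 7 of 8.

7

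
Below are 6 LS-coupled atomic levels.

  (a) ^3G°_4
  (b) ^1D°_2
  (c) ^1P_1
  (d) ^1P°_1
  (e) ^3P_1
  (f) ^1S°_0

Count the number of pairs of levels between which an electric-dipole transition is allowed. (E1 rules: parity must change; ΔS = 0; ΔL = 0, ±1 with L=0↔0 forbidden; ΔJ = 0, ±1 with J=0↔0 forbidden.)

(a)–(b): forbidden (parity, ΔS, ΔL, ΔJ).
(a)–(c): forbidden (ΔS, ΔL, ΔJ).
(a)–(d): forbidden (parity, ΔS, ΔL, ΔJ).
(a)–(e): forbidden (ΔL, ΔJ).
(a)–(f): forbidden (parity, ΔS, ΔL, ΔJ).
(b)–(c): allowed.
(b)–(d): forbidden (parity).
(b)–(e): forbidden (ΔS).
(b)–(f): forbidden (parity, ΔL, ΔJ).
(c)–(d): allowed.
(c)–(e): forbidden (parity, ΔS).
(c)–(f): allowed.
(d)–(e): forbidden (ΔS).
(d)–(f): forbidden (parity).
(e)–(f): forbidden (ΔS).
Allowed pairs: 3 of 15.

3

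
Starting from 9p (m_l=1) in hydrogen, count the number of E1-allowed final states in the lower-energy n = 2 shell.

1

E1 requires Δl = ±1, so l_f ∈ {0, 2}; with 0 ≤ l_f ≤ n_f−1 = 1, the allowed l_f values are {0}.
For l_f = 0: m_f ∈ {m_i−1, m_i, m_i+1} ∩ [−0, 0] = {0} → 1 state.
Total: 1.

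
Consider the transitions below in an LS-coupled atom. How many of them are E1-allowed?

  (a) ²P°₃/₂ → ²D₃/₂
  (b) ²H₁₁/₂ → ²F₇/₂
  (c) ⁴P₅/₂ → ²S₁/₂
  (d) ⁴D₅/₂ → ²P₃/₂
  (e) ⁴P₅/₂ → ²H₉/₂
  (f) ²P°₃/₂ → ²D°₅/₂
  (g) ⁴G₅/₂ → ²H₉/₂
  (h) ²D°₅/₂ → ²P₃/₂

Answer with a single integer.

(a) allowed
(b) forbidden (parity, ΔL, ΔJ fail)
(c) forbidden (parity, ΔS, ΔJ fail)
(d) forbidden (parity, ΔS fail)
(e) forbidden (parity, ΔS, ΔL, ΔJ fail)
(f) forbidden (parity fails)
(g) forbidden (parity, ΔS, ΔJ fail)
(h) allowed
Total allowed: 2 of 8.

2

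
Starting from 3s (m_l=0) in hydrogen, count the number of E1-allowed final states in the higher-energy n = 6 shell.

E1 requires Δl = ±1, so l_f ∈ {-1, 1}; with 0 ≤ l_f ≤ n_f−1 = 5, the allowed l_f values are {1}.
For l_f = 1: m_f ∈ {m_i−1, m_i, m_i+1} ∩ [−1, 1] = {-1, 0, 1} → 3 states.
Total: 3.

3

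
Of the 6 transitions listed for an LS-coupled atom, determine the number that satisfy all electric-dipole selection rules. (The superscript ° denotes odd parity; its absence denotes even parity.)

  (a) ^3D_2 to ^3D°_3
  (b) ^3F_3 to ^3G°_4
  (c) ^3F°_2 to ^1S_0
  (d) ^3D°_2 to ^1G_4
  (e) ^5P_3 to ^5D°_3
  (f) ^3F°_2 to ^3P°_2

3

(a) allowed
(b) allowed
(c) forbidden (ΔS, ΔL, ΔJ fail)
(d) forbidden (ΔS, ΔL, ΔJ fail)
(e) allowed
(f) forbidden (parity, ΔL fail)
Total allowed: 3 of 6.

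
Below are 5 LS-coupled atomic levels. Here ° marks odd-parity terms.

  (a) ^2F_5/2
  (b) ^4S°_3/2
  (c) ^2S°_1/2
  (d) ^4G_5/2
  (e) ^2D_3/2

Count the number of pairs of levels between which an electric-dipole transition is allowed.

0

(a)–(b): forbidden (ΔS, ΔL).
(a)–(c): forbidden (ΔL, ΔJ).
(a)–(d): forbidden (parity, ΔS).
(a)–(e): forbidden (parity).
(b)–(c): forbidden (parity, ΔS, ΔL).
(b)–(d): forbidden (ΔL).
(b)–(e): forbidden (ΔS, ΔL).
(c)–(d): forbidden (ΔS, ΔL, ΔJ).
(c)–(e): forbidden (ΔL).
(d)–(e): forbidden (parity, ΔS, ΔL).
Allowed pairs: 0 of 10.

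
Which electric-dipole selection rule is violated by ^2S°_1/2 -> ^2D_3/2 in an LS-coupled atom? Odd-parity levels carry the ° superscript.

Reading off the term symbols: S 1/2→1/2, L 0→2, J 1/2→3/2, parity odd→even.
Parity must change: odd → even — ✓.
ΔS = 0: S: 1/2 → 1/2 — ✓.
ΔL = 0, ±1 (not L=0↔0): L: 0 → 2, ΔL = +2 — ✗.
ΔJ = 0, ±1 (not J=0↔0): J: 1/2 → 3/2, ΔJ = +1 — ✓.

the ΔL = 0, ±1 rule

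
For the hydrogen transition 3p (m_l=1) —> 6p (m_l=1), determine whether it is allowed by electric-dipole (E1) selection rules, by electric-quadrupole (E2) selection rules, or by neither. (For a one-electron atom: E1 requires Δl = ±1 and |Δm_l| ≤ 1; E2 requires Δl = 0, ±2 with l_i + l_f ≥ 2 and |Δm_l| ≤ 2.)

Δl = 1 − 1 = +0; l_i + l_f = 2.
Δm_l = +0.
E1 (Δl = ±1, |Δm_l| ≤ 1): not satisfied.
E2 (Δl = 0,±2, l_i+l_f ≥ 2, |Δm_l| ≤ 2): satisfied.

E2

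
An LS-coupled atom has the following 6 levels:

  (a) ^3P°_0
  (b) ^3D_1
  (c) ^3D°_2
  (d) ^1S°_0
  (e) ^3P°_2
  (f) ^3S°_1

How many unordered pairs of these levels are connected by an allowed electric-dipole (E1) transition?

3

(a)–(b): allowed.
(a)–(c): forbidden (parity, ΔJ).
(a)–(d): forbidden (parity, ΔS, ΔJ).
(a)–(e): forbidden (parity, ΔJ).
(a)–(f): forbidden (parity).
(b)–(c): allowed.
(b)–(d): forbidden (ΔS, ΔL).
(b)–(e): allowed.
(b)–(f): forbidden (ΔL).
(c)–(d): forbidden (parity, ΔS, ΔL, ΔJ).
(c)–(e): forbidden (parity).
(c)–(f): forbidden (parity, ΔL).
(d)–(e): forbidden (parity, ΔS, ΔJ).
(d)–(f): forbidden (parity, ΔS, ΔL).
(e)–(f): forbidden (parity).
Allowed pairs: 3 of 15.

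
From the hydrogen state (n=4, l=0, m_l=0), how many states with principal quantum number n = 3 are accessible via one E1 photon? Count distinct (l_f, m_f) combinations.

3

E1 requires Δl = ±1, so l_f ∈ {-1, 1}; with 0 ≤ l_f ≤ n_f−1 = 2, the allowed l_f values are {1}.
For l_f = 1: m_f ∈ {m_i−1, m_i, m_i+1} ∩ [−1, 1] = {-1, 0, 1} → 3 states.
Total: 3.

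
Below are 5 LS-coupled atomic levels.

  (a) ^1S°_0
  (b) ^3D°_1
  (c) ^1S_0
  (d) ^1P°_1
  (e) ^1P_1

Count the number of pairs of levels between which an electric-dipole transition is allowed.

(a)–(b): forbidden (parity, ΔS, ΔL).
(a)–(c): forbidden (ΔL, ΔJ).
(a)–(d): forbidden (parity).
(a)–(e): allowed.
(b)–(c): forbidden (ΔS, ΔL).
(b)–(d): forbidden (parity, ΔS).
(b)–(e): forbidden (ΔS).
(c)–(d): allowed.
(c)–(e): forbidden (parity).
(d)–(e): allowed.
Allowed pairs: 3 of 10.

3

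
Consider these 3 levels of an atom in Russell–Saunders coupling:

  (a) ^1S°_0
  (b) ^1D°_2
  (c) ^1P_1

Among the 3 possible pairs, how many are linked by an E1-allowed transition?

2

(a)–(b): forbidden (parity, ΔL, ΔJ).
(a)–(c): allowed.
(b)–(c): allowed.
Allowed pairs: 2 of 3.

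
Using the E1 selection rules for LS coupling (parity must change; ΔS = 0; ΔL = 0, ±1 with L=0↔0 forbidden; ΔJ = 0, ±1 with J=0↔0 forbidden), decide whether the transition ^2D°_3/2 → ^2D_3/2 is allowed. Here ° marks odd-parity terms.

Initial level: S=1/2, L=2, J=3/2, parity odd. Final level: S=1/2, L=2, J=3/2, parity even.
Parity must change: odd → even — ✓.
ΔS = 0: S: 1/2 → 1/2 — ✓.
ΔL = 0, ±1 (not L=0↔0): L: 2 → 2, ΔL = +0 — ✓.
ΔJ = 0, ±1 (not J=0↔0): J: 3/2 → 3/2, ΔJ = +0 — ✓.
All four E1 rules are satisfied.

allowed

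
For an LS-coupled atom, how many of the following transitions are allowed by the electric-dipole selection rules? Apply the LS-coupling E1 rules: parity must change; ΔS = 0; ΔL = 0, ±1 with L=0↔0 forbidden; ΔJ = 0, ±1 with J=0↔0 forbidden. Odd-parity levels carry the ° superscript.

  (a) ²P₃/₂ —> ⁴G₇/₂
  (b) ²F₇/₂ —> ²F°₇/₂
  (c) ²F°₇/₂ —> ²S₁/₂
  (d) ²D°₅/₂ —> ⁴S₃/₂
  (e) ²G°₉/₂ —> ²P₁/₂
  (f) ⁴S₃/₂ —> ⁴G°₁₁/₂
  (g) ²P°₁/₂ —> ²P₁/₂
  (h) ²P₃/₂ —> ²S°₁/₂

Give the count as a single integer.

(a) forbidden (parity, ΔS, ΔL, ΔJ fail)
(b) allowed
(c) forbidden (ΔL, ΔJ fail)
(d) forbidden (ΔS, ΔL fail)
(e) forbidden (ΔL, ΔJ fail)
(f) forbidden (ΔL, ΔJ fail)
(g) allowed
(h) allowed
Total allowed: 3 of 8.

3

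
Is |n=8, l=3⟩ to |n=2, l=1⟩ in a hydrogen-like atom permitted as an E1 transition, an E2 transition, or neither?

Δl = 1 − 3 = -2; l_i + l_f = 4.
E1 (Δl = ±1): not satisfied.
E2 (Δl = 0,±2, l_i+l_f ≥ 2): satisfied.

E2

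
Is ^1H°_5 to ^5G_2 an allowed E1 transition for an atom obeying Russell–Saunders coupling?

Reading off the term symbols: S 0→2, L 5→4, J 5→2, parity odd→even.
ΔJ = 0, ±1 (not J=0↔0): J: 5 → 2, ΔJ = -3 — ✗.
ΔS = 0: S: 0 → 2 — ✗.
ΔL = 0, ±1 (not L=0↔0): L: 5 → 4, ΔL = -1 — ✓.
Parity must change: odd → even — ✓.
Rule(s) violated: ΔS, ΔJ.

forbidden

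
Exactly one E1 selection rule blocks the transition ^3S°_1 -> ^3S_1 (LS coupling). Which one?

the L=0 ↔ L=0 exclusion

Initial level: S=1, L=0, J=1, parity odd. Final level: S=1, L=0, J=1, parity even.
Parity must change: odd → even — ok.
ΔS = 0: S: 1 → 1 — ok.
ΔL = 0, ±1 (not L=0↔0): L: 0 → 0, ΔL = +0 — fails.
ΔJ = 0, ±1 (not J=0↔0): J: 1 → 1, ΔJ = +0 — ok.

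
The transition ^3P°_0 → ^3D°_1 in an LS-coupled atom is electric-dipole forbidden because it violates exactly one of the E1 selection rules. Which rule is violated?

Parity must change: odd → odd — fails.
ΔS = 0: S: 1 → 1 — ok.
ΔL = 0, ±1 (not L=0↔0): L: 1 → 2, ΔL = +1 — ok.
ΔJ = 0, ±1 (not J=0↔0): J: 0 → 1, ΔJ = +1 — ok.

parity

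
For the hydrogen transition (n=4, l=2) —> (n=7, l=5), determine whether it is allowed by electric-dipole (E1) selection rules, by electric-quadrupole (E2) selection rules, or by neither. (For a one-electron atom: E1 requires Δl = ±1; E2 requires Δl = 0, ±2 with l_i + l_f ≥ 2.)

neither

Δl = 5 − 2 = +3; l_i + l_f = 7.
E1 (Δl = ±1): not satisfied.
E2 (Δl = 0,±2, l_i+l_f ≥ 2): not satisfied.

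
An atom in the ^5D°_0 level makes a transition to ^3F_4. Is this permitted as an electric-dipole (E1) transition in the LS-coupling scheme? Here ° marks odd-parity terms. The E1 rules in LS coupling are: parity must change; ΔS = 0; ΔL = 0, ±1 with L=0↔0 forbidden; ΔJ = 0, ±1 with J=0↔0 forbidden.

forbidden

Reading off the term symbols: S 2→1, L 2→3, J 0→4, parity odd→even.
ΔJ = 0, ±1 (not J=0↔0): J: 0 → 4, ΔJ = +4 — violated.
ΔL = 0, ±1 (not L=0↔0): L: 2 → 3, ΔL = +1 — satisfied.
Parity must change: odd → even — satisfied.
ΔS = 0: S: 2 → 1 — violated.
Rule(s) violated: ΔS, ΔJ.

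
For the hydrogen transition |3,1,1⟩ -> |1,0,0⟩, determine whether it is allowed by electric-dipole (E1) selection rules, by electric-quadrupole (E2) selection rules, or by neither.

Δl = 0 − 1 = -1; l_i + l_f = 1.
Δm_l = -1.
E1 (Δl = ±1, |Δm_l| ≤ 1): satisfied.
E2 (Δl = 0,±2, l_i+l_f ≥ 2, |Δm_l| ≤ 2): not satisfied.

E1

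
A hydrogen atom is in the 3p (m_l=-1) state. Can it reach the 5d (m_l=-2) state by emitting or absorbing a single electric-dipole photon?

Δl = 2 − 1 = +1; the E1 rule Δl = ±1 is ok.
m_l: -1 → -2 (Δm_l = -1). |Δm_l| ≤ 1 ok.
All E1 selection rules are satisfied.

allowed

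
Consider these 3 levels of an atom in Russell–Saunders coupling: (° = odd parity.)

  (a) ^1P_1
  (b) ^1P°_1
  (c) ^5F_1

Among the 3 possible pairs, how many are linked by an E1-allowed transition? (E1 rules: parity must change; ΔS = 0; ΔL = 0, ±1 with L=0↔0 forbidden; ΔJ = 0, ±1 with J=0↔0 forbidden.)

1

(a)–(b): allowed.
(a)–(c): forbidden (parity, ΔS, ΔL).
(b)–(c): forbidden (ΔS, ΔL).
Allowed pairs: 1 of 3.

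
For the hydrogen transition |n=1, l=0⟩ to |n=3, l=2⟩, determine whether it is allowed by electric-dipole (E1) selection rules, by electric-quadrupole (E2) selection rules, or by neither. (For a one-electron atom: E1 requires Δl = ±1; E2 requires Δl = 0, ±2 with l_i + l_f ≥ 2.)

E2

Δl = 2 − 0 = +2; l_i + l_f = 2.
E1 (Δl = ±1): not satisfied.
E2 (Δl = 0,±2, l_i+l_f ≥ 2): satisfied.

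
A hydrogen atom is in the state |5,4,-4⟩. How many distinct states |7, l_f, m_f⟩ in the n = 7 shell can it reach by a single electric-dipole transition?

4

E1 requires Δl = ±1, so l_f ∈ {3, 5}; with 0 ≤ l_f ≤ n_f−1 = 6, the allowed l_f values are {3, 5}.
For l_f = 3: m_f ∈ {m_i−1, m_i, m_i+1} ∩ [−3, 3] = {-3} → 1 state.
For l_f = 5: m_f ∈ {m_i−1, m_i, m_i+1} ∩ [−5, 5] = {-5, -4, -3} → 3 states.
Total: 4.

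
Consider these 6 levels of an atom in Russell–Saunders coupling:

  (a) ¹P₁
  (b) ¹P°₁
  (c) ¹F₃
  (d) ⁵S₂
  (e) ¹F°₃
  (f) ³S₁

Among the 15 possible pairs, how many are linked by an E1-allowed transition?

2

(a)–(b): allowed.
(a)–(c): forbidden (parity, ΔL, ΔJ).
(a)–(d): forbidden (parity, ΔS).
(a)–(e): forbidden (ΔL, ΔJ).
(a)–(f): forbidden (parity, ΔS).
(b)–(c): forbidden (ΔL, ΔJ).
(b)–(d): forbidden (ΔS).
(b)–(e): forbidden (parity, ΔL, ΔJ).
(b)–(f): forbidden (ΔS).
(c)–(d): forbidden (parity, ΔS, ΔL).
(c)–(e): allowed.
(c)–(f): forbidden (parity, ΔS, ΔL, ΔJ).
(d)–(e): forbidden (ΔS, ΔL).
(d)–(f): forbidden (parity, ΔS, ΔL).
(e)–(f): forbidden (ΔS, ΔL, ΔJ).
Allowed pairs: 2 of 15.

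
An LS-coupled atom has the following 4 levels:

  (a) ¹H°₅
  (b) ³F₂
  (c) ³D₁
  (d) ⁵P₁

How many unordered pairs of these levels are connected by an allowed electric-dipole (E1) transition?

(a)–(b): forbidden (ΔS, ΔL, ΔJ).
(a)–(c): forbidden (ΔS, ΔL, ΔJ).
(a)–(d): forbidden (ΔS, ΔL, ΔJ).
(b)–(c): forbidden (parity).
(b)–(d): forbidden (parity, ΔS, ΔL).
(c)–(d): forbidden (parity, ΔS).
Allowed pairs: 0 of 6.

0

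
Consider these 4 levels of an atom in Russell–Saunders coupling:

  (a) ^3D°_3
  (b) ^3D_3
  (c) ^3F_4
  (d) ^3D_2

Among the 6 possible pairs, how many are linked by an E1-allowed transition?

(a)–(b): allowed.
(a)–(c): allowed.
(a)–(d): allowed.
(b)–(c): forbidden (parity).
(b)–(d): forbidden (parity).
(c)–(d): forbidden (parity, ΔJ).
Allowed pairs: 3 of 6.

3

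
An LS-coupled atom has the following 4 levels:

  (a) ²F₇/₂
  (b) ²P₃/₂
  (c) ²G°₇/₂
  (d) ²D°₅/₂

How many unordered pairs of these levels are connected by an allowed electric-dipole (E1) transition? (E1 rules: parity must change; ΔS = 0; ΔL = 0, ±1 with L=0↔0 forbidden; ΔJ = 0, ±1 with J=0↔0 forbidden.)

3

(a)–(b): forbidden (parity, ΔL, ΔJ).
(a)–(c): allowed.
(a)–(d): allowed.
(b)–(c): forbidden (ΔL, ΔJ).
(b)–(d): allowed.
(c)–(d): forbidden (parity, ΔL).
Allowed pairs: 3 of 6.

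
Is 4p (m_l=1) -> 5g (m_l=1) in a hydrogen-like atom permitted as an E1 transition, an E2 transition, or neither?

neither

Δl = 4 − 1 = +3; l_i + l_f = 5.
Δm_l = +0.
E1 (Δl = ±1, |Δm_l| ≤ 1): not satisfied.
E2 (Δl = 0,±2, l_i+l_f ≥ 2, |Δm_l| ≤ 2): not satisfied.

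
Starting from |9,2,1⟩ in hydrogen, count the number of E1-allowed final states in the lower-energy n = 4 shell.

5

E1 requires Δl = ±1, so l_f ∈ {1, 3}; with 0 ≤ l_f ≤ n_f−1 = 3, the allowed l_f values are {1, 3}.
For l_f = 1: m_f ∈ {m_i−1, m_i, m_i+1} ∩ [−1, 1] = {0, 1} → 2 states.
For l_f = 3: m_f ∈ {m_i−1, m_i, m_i+1} ∩ [−3, 3] = {0, 1, 2} → 3 states.
Total: 5.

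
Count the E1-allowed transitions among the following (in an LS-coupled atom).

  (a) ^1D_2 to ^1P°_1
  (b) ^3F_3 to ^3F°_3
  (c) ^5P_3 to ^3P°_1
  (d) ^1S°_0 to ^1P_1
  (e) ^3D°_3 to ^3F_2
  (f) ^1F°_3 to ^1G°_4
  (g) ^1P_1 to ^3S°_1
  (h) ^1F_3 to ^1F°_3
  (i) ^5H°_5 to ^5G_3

5

(a) allowed
(b) allowed
(c) forbidden (ΔS, ΔJ fail)
(d) allowed
(e) allowed
(f) forbidden (parity fails)
(g) forbidden (ΔS fails)
(h) allowed
(i) forbidden (ΔJ fails)
Total allowed: 5 of 9.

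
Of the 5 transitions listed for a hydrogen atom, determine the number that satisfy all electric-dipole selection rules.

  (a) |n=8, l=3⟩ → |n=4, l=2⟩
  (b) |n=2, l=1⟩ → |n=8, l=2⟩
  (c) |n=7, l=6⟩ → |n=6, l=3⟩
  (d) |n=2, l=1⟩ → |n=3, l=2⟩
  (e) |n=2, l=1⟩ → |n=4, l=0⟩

4

(a) allowed
(b) allowed
(c) forbidden — Δl = -3 (E1 requires Δl = ±1)
(d) allowed
(e) allowed
Total allowed: 4 of 5.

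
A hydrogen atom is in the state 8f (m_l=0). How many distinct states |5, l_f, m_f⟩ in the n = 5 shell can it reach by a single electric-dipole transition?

6

E1 requires Δl = ±1, so l_f ∈ {2, 4}; with 0 ≤ l_f ≤ n_f−1 = 4, the allowed l_f values are {2, 4}.
For l_f = 2: m_f ∈ {m_i−1, m_i, m_i+1} ∩ [−2, 2] = {-1, 0, 1} → 3 states.
For l_f = 4: m_f ∈ {m_i−1, m_i, m_i+1} ∩ [−4, 4] = {-1, 0, 1} → 3 states.
Total: 6.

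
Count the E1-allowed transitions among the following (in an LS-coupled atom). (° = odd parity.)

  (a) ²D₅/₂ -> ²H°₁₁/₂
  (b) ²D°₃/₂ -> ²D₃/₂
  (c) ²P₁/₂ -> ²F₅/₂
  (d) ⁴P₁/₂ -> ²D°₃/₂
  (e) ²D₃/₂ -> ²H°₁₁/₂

(a) forbidden (ΔL, ΔJ fail)
(b) allowed
(c) forbidden (parity, ΔL, ΔJ fail)
(d) forbidden (ΔS fails)
(e) forbidden (ΔL, ΔJ fail)
Total allowed: 1 of 5.

1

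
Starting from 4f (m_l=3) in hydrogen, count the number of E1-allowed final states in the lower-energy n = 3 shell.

E1 requires Δl = ±1, so l_f ∈ {2, 4}; with 0 ≤ l_f ≤ n_f−1 = 2, the allowed l_f values are {2}.
For l_f = 2: m_f ∈ {m_i−1, m_i, m_i+1} ∩ [−2, 2] = {2} → 1 state.
Total: 1.

1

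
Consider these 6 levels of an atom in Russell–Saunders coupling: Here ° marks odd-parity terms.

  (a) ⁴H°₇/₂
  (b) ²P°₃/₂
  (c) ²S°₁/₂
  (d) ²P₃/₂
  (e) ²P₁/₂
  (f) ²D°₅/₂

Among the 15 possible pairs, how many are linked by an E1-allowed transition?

5

(a)–(b): forbidden (parity, ΔS, ΔL, ΔJ).
(a)–(c): forbidden (parity, ΔS, ΔL, ΔJ).
(a)–(d): forbidden (ΔS, ΔL, ΔJ).
(a)–(e): forbidden (ΔS, ΔL, ΔJ).
(a)–(f): forbidden (parity, ΔS, ΔL).
(b)–(c): forbidden (parity).
(b)–(d): allowed.
(b)–(e): allowed.
(b)–(f): forbidden (parity).
(c)–(d): allowed.
(c)–(e): allowed.
(c)–(f): forbidden (parity, ΔL, ΔJ).
(d)–(e): forbidden (parity).
(d)–(f): allowed.
(e)–(f): forbidden (ΔJ).
Allowed pairs: 5 of 15.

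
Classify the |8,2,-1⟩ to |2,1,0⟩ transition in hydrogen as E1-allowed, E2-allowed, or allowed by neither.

Δl = 1 − 2 = -1; l_i + l_f = 3.
Δm_l = +1.
E1 (Δl = ±1, |Δm_l| ≤ 1): satisfied.
E2 (Δl = 0,±2, l_i+l_f ≥ 2, |Δm_l| ≤ 2): not satisfied.

E1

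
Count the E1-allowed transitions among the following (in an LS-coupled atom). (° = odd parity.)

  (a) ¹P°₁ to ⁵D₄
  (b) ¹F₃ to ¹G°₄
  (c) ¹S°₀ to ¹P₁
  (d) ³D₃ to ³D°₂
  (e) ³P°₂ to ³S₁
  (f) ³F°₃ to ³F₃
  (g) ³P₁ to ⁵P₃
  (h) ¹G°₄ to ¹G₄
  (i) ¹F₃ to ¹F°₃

7

(a) forbidden (ΔS, ΔJ fail)
(b) allowed
(c) allowed
(d) allowed
(e) allowed
(f) allowed
(g) forbidden (parity, ΔS, ΔJ fail)
(h) allowed
(i) allowed
Total allowed: 7 of 9.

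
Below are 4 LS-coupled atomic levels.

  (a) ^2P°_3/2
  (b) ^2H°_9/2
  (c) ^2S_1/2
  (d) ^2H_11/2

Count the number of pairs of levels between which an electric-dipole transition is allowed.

2

(a)–(b): forbidden (parity, ΔL, ΔJ).
(a)–(c): allowed.
(a)–(d): forbidden (ΔL, ΔJ).
(b)–(c): forbidden (ΔL, ΔJ).
(b)–(d): allowed.
(c)–(d): forbidden (parity, ΔL, ΔJ).
Allowed pairs: 2 of 6.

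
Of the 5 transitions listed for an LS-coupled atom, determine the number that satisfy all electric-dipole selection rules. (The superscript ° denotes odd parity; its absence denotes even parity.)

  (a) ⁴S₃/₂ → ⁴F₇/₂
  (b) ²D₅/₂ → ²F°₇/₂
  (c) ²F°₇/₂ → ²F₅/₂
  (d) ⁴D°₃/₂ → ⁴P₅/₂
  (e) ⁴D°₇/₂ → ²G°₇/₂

3

(a) forbidden (parity, ΔL, ΔJ fail)
(b) allowed
(c) allowed
(d) allowed
(e) forbidden (parity, ΔS, ΔL fail)
Total allowed: 3 of 5.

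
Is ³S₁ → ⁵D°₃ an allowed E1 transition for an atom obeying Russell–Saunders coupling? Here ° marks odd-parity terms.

Parity must change: even → odd — satisfied.
ΔS = 0: S: 1 → 2 — violated.
ΔL = 0, ±1 (not L=0↔0): L: 0 → 2, ΔL = +2 — violated.
ΔJ = 0, ±1 (not J=0↔0): J: 1 → 3, ΔJ = +2 — violated.
Rule(s) violated: ΔS, ΔL, ΔJ.

forbidden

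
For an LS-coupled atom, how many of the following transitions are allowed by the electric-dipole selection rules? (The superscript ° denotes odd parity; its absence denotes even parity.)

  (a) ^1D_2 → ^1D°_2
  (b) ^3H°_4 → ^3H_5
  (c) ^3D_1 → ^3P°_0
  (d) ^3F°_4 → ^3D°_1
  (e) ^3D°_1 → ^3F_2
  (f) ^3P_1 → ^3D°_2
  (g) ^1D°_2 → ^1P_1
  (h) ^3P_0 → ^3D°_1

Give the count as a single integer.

7

(a) allowed
(b) allowed
(c) allowed
(d) forbidden (parity, ΔJ fail)
(e) allowed
(f) allowed
(g) allowed
(h) allowed
Total allowed: 7 of 8.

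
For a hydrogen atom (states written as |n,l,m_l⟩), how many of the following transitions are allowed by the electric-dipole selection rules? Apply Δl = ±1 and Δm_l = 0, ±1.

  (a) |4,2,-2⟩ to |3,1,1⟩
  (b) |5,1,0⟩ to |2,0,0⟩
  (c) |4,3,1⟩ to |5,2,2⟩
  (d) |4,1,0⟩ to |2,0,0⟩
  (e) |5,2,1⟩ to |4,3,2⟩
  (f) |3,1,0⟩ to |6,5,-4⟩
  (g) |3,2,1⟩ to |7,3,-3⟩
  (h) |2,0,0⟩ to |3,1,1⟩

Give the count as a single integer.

5

(a) forbidden — Δm_l = +3 (E1 requires Δm_l = 0, ±1)
(b) allowed
(c) allowed
(d) allowed
(e) allowed
(f) forbidden — Δl = +4 (E1 requires Δl = ±1); Δm_l = -4 (E1 requires Δm_l = 0, ±1)
(g) forbidden — Δm_l = -4 (E1 requires Δm_l = 0, ±1)
(h) allowed
Total allowed: 5 of 8.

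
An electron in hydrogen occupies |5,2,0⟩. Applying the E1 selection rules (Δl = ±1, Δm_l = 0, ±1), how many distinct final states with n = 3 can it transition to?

E1 requires Δl = ±1, so l_f ∈ {1, 3}; with 0 ≤ l_f ≤ n_f−1 = 2, the allowed l_f values are {1}.
For l_f = 1: m_f ∈ {m_i−1, m_i, m_i+1} ∩ [−1, 1] = {-1, 0, 1} → 3 states.
Total: 3.

3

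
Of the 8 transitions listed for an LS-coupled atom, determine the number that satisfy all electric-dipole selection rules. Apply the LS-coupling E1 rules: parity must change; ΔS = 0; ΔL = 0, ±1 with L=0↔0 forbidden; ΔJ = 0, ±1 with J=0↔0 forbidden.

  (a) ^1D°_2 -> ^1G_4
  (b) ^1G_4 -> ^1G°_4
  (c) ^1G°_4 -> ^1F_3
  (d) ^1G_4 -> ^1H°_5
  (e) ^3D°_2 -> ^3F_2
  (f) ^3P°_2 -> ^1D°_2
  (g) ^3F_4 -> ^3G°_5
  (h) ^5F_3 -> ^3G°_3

5

(a) forbidden (ΔL, ΔJ fail)
(b) allowed
(c) allowed
(d) allowed
(e) allowed
(f) forbidden (parity, ΔS fail)
(g) allowed
(h) forbidden (ΔS fails)
Total allowed: 5 of 8.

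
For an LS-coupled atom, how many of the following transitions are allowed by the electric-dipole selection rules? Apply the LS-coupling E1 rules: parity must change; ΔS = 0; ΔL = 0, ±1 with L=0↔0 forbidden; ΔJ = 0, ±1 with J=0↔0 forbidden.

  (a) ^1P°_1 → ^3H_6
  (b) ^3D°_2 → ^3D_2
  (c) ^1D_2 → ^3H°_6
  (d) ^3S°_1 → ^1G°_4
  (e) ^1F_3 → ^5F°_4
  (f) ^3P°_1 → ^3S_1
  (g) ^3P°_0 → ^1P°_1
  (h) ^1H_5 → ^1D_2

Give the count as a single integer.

(a) forbidden (ΔS, ΔL, ΔJ fail)
(b) allowed
(c) forbidden (ΔS, ΔL, ΔJ fail)
(d) forbidden (parity, ΔS, ΔL, ΔJ fail)
(e) forbidden (ΔS fails)
(f) allowed
(g) forbidden (parity, ΔS fail)
(h) forbidden (parity, ΔL, ΔJ fail)
Total allowed: 2 of 8.

2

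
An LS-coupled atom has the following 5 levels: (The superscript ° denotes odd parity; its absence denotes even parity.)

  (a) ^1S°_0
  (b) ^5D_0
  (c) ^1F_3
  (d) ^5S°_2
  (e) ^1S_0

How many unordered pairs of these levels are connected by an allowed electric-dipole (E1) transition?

(a)–(b): forbidden (ΔS, ΔL, ΔJ).
(a)–(c): forbidden (ΔL, ΔJ).
(a)–(d): forbidden (parity, ΔS, ΔL, ΔJ).
(a)–(e): forbidden (ΔL, ΔJ).
(b)–(c): forbidden (parity, ΔS, ΔJ).
(b)–(d): forbidden (ΔL, ΔJ).
(b)–(e): forbidden (parity, ΔS, ΔL, ΔJ).
(c)–(d): forbidden (ΔS, ΔL).
(c)–(e): forbidden (parity, ΔL, ΔJ).
(d)–(e): forbidden (ΔS, ΔL, ΔJ).
Allowed pairs: 0 of 10.

0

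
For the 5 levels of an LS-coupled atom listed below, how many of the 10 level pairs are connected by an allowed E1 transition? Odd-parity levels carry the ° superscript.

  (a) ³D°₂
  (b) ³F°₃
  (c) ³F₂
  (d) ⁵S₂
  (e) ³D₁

(a)–(b): forbidden (parity).
(a)–(c): allowed.
(a)–(d): forbidden (ΔS, ΔL).
(a)–(e): allowed.
(b)–(c): allowed.
(b)–(d): forbidden (ΔS, ΔL).
(b)–(e): forbidden (ΔJ).
(c)–(d): forbidden (parity, ΔS, ΔL).
(c)–(e): forbidden (parity).
(d)–(e): forbidden (parity, ΔS, ΔL).
Allowed pairs: 3 of 10.

3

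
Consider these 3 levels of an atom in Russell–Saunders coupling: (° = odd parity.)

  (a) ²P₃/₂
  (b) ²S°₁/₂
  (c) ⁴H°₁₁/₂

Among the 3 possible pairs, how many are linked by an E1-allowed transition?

(a)–(b): allowed.
(a)–(c): forbidden (ΔS, ΔL, ΔJ).
(b)–(c): forbidden (parity, ΔS, ΔL, ΔJ).
Allowed pairs: 1 of 3.

1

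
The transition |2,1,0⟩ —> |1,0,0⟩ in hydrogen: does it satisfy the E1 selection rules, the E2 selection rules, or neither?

E1

Δl = 0 − 1 = -1; l_i + l_f = 1.
Δm_l = +0.
E1 (Δl = ±1, |Δm_l| ≤ 1): satisfied.
E2 (Δl = 0,±2, l_i+l_f ≥ 2, |Δm_l| ≤ 2): not satisfied.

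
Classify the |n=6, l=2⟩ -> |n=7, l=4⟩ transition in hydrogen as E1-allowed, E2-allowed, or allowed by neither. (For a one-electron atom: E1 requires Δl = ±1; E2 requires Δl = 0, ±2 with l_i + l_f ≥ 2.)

Δl = 4 − 2 = +2; l_i + l_f = 6.
E1 (Δl = ±1): not satisfied.
E2 (Δl = 0,±2, l_i+l_f ≥ 2): satisfied.

E2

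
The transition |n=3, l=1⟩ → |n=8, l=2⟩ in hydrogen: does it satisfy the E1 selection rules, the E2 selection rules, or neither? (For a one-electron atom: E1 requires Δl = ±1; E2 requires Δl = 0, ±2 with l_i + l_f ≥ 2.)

Δl = 2 − 1 = +1; l_i + l_f = 3.
E1 (Δl = ±1): satisfied.
E2 (Δl = 0,±2, l_i+l_f ≥ 2): not satisfied.

E1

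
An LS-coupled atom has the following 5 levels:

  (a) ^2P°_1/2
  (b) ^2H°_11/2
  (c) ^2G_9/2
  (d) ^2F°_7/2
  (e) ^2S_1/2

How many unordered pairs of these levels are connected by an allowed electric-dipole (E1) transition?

(a)–(b): forbidden (parity, ΔL, ΔJ).
(a)–(c): forbidden (ΔL, ΔJ).
(a)–(d): forbidden (parity, ΔL, ΔJ).
(a)–(e): allowed.
(b)–(c): allowed.
(b)–(d): forbidden (parity, ΔL, ΔJ).
(b)–(e): forbidden (ΔL, ΔJ).
(c)–(d): allowed.
(c)–(e): forbidden (parity, ΔL, ΔJ).
(d)–(e): forbidden (ΔL, ΔJ).
Allowed pairs: 3 of 10.

3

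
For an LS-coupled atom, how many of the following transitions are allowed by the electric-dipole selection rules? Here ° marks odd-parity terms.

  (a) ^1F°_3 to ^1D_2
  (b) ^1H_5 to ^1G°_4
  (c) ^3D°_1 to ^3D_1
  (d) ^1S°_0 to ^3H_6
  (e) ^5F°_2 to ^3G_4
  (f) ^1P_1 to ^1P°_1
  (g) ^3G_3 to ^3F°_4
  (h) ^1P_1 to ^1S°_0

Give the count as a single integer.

(a) allowed
(b) allowed
(c) allowed
(d) forbidden (ΔS, ΔL, ΔJ fail)
(e) forbidden (ΔS, ΔJ fail)
(f) allowed
(g) allowed
(h) allowed
Total allowed: 6 of 8.

6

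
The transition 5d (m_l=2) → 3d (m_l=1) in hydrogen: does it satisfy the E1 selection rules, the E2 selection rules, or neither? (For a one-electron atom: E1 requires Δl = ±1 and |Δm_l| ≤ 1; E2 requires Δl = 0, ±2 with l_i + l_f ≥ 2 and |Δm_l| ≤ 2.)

Δl = 2 − 2 = +0; l_i + l_f = 4.
Δm_l = -1.
E1 (Δl = ±1, |Δm_l| ≤ 1): not satisfied.
E2 (Δl = 0,±2, l_i+l_f ≥ 2, |Δm_l| ≤ 2): satisfied.

E2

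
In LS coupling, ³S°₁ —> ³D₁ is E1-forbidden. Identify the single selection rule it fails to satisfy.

Initial level: S=1, L=0, J=1, parity odd. Final level: S=1, L=2, J=1, parity even.
Parity must change: odd → even — ok.
ΔS = 0: S: 1 → 1 — ok.
ΔL = 0, ±1 (not L=0↔0): L: 0 → 2, ΔL = +2 — fails.
ΔJ = 0, ±1 (not J=0↔0): J: 1 → 1, ΔJ = +0 — ok.

the ΔL = 0, ±1 rule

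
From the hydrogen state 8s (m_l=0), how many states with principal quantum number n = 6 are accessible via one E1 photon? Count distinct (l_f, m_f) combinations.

E1 requires Δl = ±1, so l_f ∈ {-1, 1}; with 0 ≤ l_f ≤ n_f−1 = 5, the allowed l_f values are {1}.
For l_f = 1: m_f ∈ {m_i−1, m_i, m_i+1} ∩ [−1, 1] = {-1, 0, 1} → 3 states.
Total: 3.

3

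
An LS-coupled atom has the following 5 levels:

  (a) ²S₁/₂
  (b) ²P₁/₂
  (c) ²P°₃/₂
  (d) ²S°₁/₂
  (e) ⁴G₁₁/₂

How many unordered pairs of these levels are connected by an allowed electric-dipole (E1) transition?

(a)–(b): forbidden (parity).
(a)–(c): allowed.
(a)–(d): forbidden (ΔL).
(a)–(e): forbidden (parity, ΔS, ΔL, ΔJ).
(b)–(c): allowed.
(b)–(d): allowed.
(b)–(e): forbidden (parity, ΔS, ΔL, ΔJ).
(c)–(d): forbidden (parity).
(c)–(e): forbidden (ΔS, ΔL, ΔJ).
(d)–(e): forbidden (ΔS, ΔL, ΔJ).
Allowed pairs: 3 of 10.

3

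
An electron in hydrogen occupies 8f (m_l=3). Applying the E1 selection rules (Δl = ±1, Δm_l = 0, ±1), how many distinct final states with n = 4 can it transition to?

E1 requires Δl = ±1, so l_f ∈ {2, 4}; with 0 ≤ l_f ≤ n_f−1 = 3, the allowed l_f values are {2}.
For l_f = 2: m_f ∈ {m_i−1, m_i, m_i+1} ∩ [−2, 2] = {2} → 1 state.
Total: 1.

1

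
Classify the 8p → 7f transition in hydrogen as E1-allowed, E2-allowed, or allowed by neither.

E2

Δl = 3 − 1 = +2; l_i + l_f = 4.
E1 (Δl = ±1): not satisfied.
E2 (Δl = 0,±2, l_i+l_f ≥ 2): satisfied.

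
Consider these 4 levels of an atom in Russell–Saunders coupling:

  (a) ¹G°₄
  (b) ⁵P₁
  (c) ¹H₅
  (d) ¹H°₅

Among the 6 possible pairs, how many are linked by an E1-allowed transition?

2

(a)–(b): forbidden (ΔS, ΔL, ΔJ).
(a)–(c): allowed.
(a)–(d): forbidden (parity).
(b)–(c): forbidden (parity, ΔS, ΔL, ΔJ).
(b)–(d): forbidden (ΔS, ΔL, ΔJ).
(c)–(d): allowed.
Allowed pairs: 2 of 6.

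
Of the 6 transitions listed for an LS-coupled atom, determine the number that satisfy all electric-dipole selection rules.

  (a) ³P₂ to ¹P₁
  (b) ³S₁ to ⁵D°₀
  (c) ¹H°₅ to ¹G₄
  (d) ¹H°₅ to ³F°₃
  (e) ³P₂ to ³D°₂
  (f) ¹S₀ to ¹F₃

2

(a) forbidden (parity, ΔS fail)
(b) forbidden (ΔS, ΔL fail)
(c) allowed
(d) forbidden (parity, ΔS, ΔL, ΔJ fail)
(e) allowed
(f) forbidden (parity, ΔL, ΔJ fail)
Total allowed: 2 of 6.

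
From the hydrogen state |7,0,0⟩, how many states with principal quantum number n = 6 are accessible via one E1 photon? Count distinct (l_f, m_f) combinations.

3

E1 requires Δl = ±1, so l_f ∈ {-1, 1}; with 0 ≤ l_f ≤ n_f−1 = 5, the allowed l_f values are {1}.
For l_f = 1: m_f ∈ {m_i−1, m_i, m_i+1} ∩ [−1, 1] = {-1, 0, 1} → 3 states.
Total: 3.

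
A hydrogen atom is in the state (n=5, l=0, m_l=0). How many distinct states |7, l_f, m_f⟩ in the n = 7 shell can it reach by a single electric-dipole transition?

E1 requires Δl = ±1, so l_f ∈ {-1, 1}; with 0 ≤ l_f ≤ n_f−1 = 6, the allowed l_f values are {1}.
For l_f = 1: m_f ∈ {m_i−1, m_i, m_i+1} ∩ [−1, 1] = {-1, 0, 1} → 3 states.
Total: 3.

3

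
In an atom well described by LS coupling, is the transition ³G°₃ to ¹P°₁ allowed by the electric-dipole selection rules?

forbidden

Reading off the term symbols: S 1→0, L 4→1, J 3→1, parity odd→odd.
ΔS = 0: S: 1 → 0 — ✗.
ΔJ = 0, ±1 (not J=0↔0): J: 3 → 1, ΔJ = -2 — ✗.
Parity must change: odd → odd — ✗.
ΔL = 0, ±1 (not L=0↔0): L: 4 → 1, ΔL = -3 — ✗.
Rule(s) violated: parity, ΔS, ΔL, ΔJ.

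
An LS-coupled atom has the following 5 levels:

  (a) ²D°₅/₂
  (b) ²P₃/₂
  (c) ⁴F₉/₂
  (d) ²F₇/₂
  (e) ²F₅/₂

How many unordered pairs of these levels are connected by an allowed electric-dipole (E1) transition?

3

(a)–(b): allowed.
(a)–(c): forbidden (ΔS, ΔJ).
(a)–(d): allowed.
(a)–(e): allowed.
(b)–(c): forbidden (parity, ΔS, ΔL, ΔJ).
(b)–(d): forbidden (parity, ΔL, ΔJ).
(b)–(e): forbidden (parity, ΔL).
(c)–(d): forbidden (parity, ΔS).
(c)–(e): forbidden (parity, ΔS, ΔJ).
(d)–(e): forbidden (parity).
Allowed pairs: 3 of 10.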